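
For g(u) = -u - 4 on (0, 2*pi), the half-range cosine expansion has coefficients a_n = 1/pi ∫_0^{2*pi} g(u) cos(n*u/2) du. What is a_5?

a_5 = 1/pi ∫_0^{2*pi} (-u - 4) cos(5*u/2) du.
Integrating by parts (boundary term plus one more integral), an antiderivative of (-u - 4) cos(5*u/2) is -2*u*sin(5*u/2)/5 - 8*sin(5*u/2)/5 - 4*cos(5*u/2)/25; evaluating from 0 to 2*pi: ∫_{0}^{2*pi} (-u - 4) cos(5*u/2) du = (4/25) - (-4/25) = 8/25.
Hence a_5 = (1/pi)·(8/25) = 8/(25*pi).

8/(25*pi)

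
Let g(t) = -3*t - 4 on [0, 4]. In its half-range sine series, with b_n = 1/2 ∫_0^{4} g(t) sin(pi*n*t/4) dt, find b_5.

-8/pi

b_5 = 1/2 ∫_0^{4} (-3*t - 4) sin(5*pi*t/4) dt.
Integrating by parts (boundary term plus one more integral), an antiderivative of (-3*t - 4) sin(5*pi*t/4) is 12*t*cos(5*pi*t/4)/(5*pi) - 48*sin(5*pi*t/4)/(25*pi**2) + 16*cos(5*pi*t/4)/(5*pi); evaluating from 0 to 4: ∫_{0}^{4} (-3*t - 4) sin(5*pi*t/4) dt = (-64/(5*pi)) - (16/(5*pi)) = -16/pi.
Hence b_5 = (1/2)·(-16/pi) = -8/pi.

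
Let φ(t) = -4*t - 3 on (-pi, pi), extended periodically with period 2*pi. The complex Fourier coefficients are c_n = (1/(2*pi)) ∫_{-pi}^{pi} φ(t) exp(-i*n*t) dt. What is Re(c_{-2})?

Since φ is real-valued, Re(c_{-2}) = (1/(2*pi)) ∫_{-pi}^{pi} φ(t) cos(-2*t) dt = a_{2}/2.
Integrating by parts (boundary term plus one more integral), an antiderivative of (-4*t - 3) cos(-2*t) is -2*t*sin(2*t) - 3*sin(2*t)/2 - cos(2*t); evaluating from -pi to pi: ∫_{-pi}^{pi} (-4*t - 3) cos(-2*t) dt = (-1) - (-1) = 0.
Hence Re(c_{-2}) = (1/(2*pi))·(0) = 0.

0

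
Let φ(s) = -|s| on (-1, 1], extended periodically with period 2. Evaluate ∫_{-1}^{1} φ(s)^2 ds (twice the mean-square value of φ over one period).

∫_{-1}^{1} φ(s)^2 ds = 2/3.

2/3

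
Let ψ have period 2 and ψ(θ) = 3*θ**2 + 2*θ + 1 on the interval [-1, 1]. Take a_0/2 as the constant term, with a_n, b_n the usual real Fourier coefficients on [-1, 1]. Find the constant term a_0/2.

a_0 = ∫_{-1}^{1} ψ(θ) dθ = 4.
So the constant term a_0/2 = 2.

2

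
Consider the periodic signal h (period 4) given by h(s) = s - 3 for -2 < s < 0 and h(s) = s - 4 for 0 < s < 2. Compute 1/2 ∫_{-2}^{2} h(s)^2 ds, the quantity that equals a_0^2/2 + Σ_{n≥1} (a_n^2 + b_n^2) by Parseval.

77/3

1/2 ∫_{-2}^{2} h(s)^2 ds = 1/2 · (154/3) = 77/3.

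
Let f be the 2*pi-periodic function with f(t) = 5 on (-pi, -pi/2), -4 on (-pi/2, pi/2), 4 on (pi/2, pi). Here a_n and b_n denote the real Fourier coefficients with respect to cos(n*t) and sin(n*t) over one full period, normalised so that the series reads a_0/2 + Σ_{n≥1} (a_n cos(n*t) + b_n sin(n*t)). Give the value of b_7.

b_7 = 1/pi ∫_{-pi}^{pi} f(t) sin(7*t) dt.
Split the integral at the breakpoints.
Directly, an antiderivative of (5) sin(7*t) is -5*cos(7*t)/7; evaluating from -pi to -pi/2: ∫_{-pi}^{-pi/2} (5) sin(7*t) dt = (0) - (5/7) = -5/7.
Directly, an antiderivative of (-4) sin(7*t) is 4*cos(7*t)/7; evaluating from -pi/2 to pi/2: ∫_{-pi/2}^{pi/2} (-4) sin(7*t) dt = (0) - (0) = 0.
Directly, an antiderivative of (4) sin(7*t) is -4*cos(7*t)/7; evaluating from pi/2 to pi: ∫_{pi/2}^{pi} (4) sin(7*t) dt = (4/7) - (0) = 4/7.
Summing the pieces and multiplying by (1/pi) gives b_7 = -1/(7*pi).

-1/(7*pi)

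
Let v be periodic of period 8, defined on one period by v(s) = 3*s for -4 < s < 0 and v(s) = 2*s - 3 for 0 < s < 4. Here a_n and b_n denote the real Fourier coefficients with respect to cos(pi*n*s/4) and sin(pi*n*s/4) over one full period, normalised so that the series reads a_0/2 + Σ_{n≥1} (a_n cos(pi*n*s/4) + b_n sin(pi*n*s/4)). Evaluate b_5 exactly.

14/(5*pi)

b_5 = 1/4 ∫_{-4}^{4} v(s) sin(5*pi*s/4) ds.
Split the integral at the breakpoints.
Integrating by parts (boundary term plus one more integral), an antiderivative of (3*s) sin(5*pi*s/4) is -12*s*cos(5*pi*s/4)/(5*pi) + 48*sin(5*pi*s/4)/(25*pi**2); evaluating from -4 to 0: ∫_{-4}^{0} (3*s) sin(5*pi*s/4) ds = (0) - (-48/(5*pi)) = 48/(5*pi).
Integrating by parts (boundary term plus one more integral), an antiderivative of (2*s - 3) sin(5*pi*s/4) is -8*s*cos(5*pi*s/4)/(5*pi) + 32*sin(5*pi*s/4)/(25*pi**2) + 12*cos(5*pi*s/4)/(5*pi); evaluating from 0 to 4: ∫_{0}^{4} (2*s - 3) sin(5*pi*s/4) ds = (4/pi) - (12/(5*pi)) = 8/(5*pi).
Summing the pieces and multiplying by (1/4) gives b_5 = 14/(5*pi).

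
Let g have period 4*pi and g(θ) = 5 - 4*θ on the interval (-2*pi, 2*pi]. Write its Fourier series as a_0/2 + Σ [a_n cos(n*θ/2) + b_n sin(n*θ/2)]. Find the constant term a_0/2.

5

a_0 = (1/(2*pi)) ∫_{-2*pi}^{2*pi} g(θ) dθ = (1/(2*pi)) · (20*pi) = 10.
So the constant term a_0/2 = 5.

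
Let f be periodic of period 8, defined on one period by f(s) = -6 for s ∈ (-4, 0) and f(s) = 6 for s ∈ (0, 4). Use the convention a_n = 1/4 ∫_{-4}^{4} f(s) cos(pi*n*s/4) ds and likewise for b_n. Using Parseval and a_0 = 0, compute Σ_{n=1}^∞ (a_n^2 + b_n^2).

72

Parseval: a_0^2/2 + Σ_{n≥1} (a_n^2+b_n^2) = 1/4 ∫_{-4}^{4} f(s)^2 ds = 72.
Subtract a_0^2/2 = 0: Σ (a_n^2+b_n^2) = 72.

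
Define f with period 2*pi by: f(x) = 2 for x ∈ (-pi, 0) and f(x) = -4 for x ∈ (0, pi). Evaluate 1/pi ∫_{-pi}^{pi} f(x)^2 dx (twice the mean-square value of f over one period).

20

1/pi ∫_{-pi}^{pi} f(x)^2 dx = 1/pi · (20*pi) = 20.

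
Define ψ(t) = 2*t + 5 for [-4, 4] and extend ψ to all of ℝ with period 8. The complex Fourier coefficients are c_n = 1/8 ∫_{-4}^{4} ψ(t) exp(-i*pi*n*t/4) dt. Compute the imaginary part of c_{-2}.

-4/pi

Since ψ is real-valued, Im(c_{-2}) = -1/8 ∫_{-4}^{4} ψ(t) sin(-pi*t/2) dt = b_{2}/2.
Integrating by parts (boundary term plus one more integral), an antiderivative of (2*t + 5) sin(-pi*t/2) is 4*t*cos(pi*t/2)/pi - 8*sin(pi*t/2)/pi**2 + 10*cos(pi*t/2)/pi; evaluating from -4 to 4: ∫_{-4}^{4} (2*t + 5) sin(-pi*t/2) dt = (26/pi) - (-6/pi) = 32/pi.
Hence Im(c_{-2}) = (-1/8)·(32/pi) = -4/pi.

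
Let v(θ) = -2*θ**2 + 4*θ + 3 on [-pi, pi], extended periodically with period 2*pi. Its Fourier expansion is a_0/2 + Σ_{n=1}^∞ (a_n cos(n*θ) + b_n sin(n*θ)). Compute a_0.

6 - 4*pi**2/3

a_0 = 1/pi ∫_{-pi}^{pi} v(θ) dθ = 1/pi · (-4*pi**3/3 + 6*pi) = 6 - 4*pi**2/3.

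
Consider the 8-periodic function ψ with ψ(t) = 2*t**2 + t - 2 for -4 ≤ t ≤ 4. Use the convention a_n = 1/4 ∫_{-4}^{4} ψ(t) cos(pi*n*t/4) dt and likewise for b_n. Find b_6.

-4/(3*pi)

b_6 = 1/4 ∫_{-4}^{4} ψ(t) sin(3*pi*t/2) dt.
Integrating by parts twice (tabular method), an antiderivative of (2*t**2 + t - 2) sin(3*pi*t/2) is -4*t**2*cos(3*pi*t/2)/(3*pi) + 16*t*sin(3*pi*t/2)/(9*pi**2) - 2*t*cos(3*pi*t/2)/(3*pi) + 4*sin(3*pi*t/2)/(9*pi**2) + 32*cos(3*pi*t/2)/(27*pi**3) + 4*cos(3*pi*t/2)/(3*pi); evaluating from -4 to 4: ∫_{-4}^{4} (2*t**2 + t - 2) sin(3*pi*t/2) dt = (4*(8 - 153*pi**2)/(27*pi**3)) - (4*(8 - 117*pi**2)/(27*pi**3)) = -16/(3*pi).
Hence b_6 = (1/4)·(-16/(3*pi)) = -4/(3*pi).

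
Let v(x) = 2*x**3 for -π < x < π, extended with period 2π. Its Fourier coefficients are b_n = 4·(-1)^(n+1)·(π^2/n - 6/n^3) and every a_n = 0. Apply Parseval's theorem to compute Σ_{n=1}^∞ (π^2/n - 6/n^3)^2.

pi**6/14

Parseval: Σ b_n^2 = (1/π) ∫_{-π}^{π} v(x)^2 dx = 8*pi**6/7.
b_n^2 = 16·(π^2/n - 6/n^3)^2, so the sum equals (8*pi**6/7)/16 = pi**6/14.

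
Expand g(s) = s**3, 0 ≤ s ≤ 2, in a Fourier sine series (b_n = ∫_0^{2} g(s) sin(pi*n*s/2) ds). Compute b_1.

b_1 = ∫_0^{2} (s**3) sin(pi*s/2) ds.
Integrating by parts three times (tabular method), an antiderivative of (s**3) sin(pi*s/2) is -2*s**3*cos(pi*s/2)/pi + 12*s**2*sin(pi*s/2)/pi**2 + 48*s*cos(pi*s/2)/pi**3 - 96*sin(pi*s/2)/pi**4; evaluating from 0 to 2: ∫_{0}^{2} (s**3) sin(pi*s/2) ds = (-96/pi**3 + 16/pi) - (0) = -96/pi**3 + 16/pi.
Hence b_1 = -96/pi**3 + 16/pi.

-96/pi**3 + 16/pi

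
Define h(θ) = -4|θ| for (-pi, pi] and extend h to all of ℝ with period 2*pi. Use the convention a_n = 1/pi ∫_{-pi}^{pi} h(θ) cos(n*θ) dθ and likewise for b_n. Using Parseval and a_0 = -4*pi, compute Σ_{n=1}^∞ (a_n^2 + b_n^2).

8*pi**2/3

Parseval: a_0^2/2 + Σ_{n≥1} (a_n^2+b_n^2) = 1/pi ∫_{-pi}^{pi} h(θ)^2 dθ = 32*pi**2/3.
Subtract a_0^2/2 = 8*pi**2: Σ (a_n^2+b_n^2) = 8*pi**2/3.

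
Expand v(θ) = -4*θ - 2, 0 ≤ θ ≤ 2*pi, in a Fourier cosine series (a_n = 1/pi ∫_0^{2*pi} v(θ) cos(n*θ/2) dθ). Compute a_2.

a_2 = 1/pi ∫_0^{2*pi} (-4*θ - 2) cos(θ) dθ.
Integrating by parts (boundary term plus one more integral), an antiderivative of (-4*θ - 2) cos(θ) is -4*θ*sin(θ) - 2*sin(θ) - 4*cos(θ); evaluating from 0 to 2*pi: ∫_{0}^{2*pi} (-4*θ - 2) cos(θ) dθ = (-4) - (-4) = 0.
Hence a_2 = (1/pi)·(0) = 0.

0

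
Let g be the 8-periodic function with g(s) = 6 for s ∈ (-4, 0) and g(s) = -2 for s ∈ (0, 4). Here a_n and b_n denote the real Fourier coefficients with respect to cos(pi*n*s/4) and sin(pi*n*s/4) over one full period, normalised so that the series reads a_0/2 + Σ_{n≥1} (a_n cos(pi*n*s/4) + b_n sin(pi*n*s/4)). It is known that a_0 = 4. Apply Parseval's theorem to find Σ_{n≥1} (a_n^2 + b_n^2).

Parseval: a_0^2/2 + Σ_{n≥1} (a_n^2+b_n^2) = 1/4 ∫_{-4}^{4} g(s)^2 ds = 40.
Subtract a_0^2/2 = 8: Σ (a_n^2+b_n^2) = 32.

32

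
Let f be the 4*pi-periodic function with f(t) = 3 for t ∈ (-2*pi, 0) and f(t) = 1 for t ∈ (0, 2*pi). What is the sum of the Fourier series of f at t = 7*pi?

t = 7*pi differs from t = -pi by 2 full period(s), and the series is 4*pi-periodic.
f is continuous at t = -pi with value 3, so the series converges to 3 there.

3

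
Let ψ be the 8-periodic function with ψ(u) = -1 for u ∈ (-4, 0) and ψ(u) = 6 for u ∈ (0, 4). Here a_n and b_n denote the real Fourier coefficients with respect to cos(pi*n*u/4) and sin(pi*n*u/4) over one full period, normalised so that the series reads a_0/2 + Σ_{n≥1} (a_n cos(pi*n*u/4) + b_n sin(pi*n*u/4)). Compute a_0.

a_0 = 1/4 ∫_{-4}^{4} ψ(u) du = 1/4 · (20) = 5.

5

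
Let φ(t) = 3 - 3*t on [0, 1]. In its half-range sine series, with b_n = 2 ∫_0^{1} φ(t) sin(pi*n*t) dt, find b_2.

3/pi

b_2 = 2 ∫_0^{1} (3 - 3*t) sin(2*pi*t) dt.
Integrating by parts (boundary term plus one more integral), an antiderivative of (3 - 3*t) sin(2*pi*t) is 3*t*cos(2*pi*t)/(2*pi) - 3*sin(2*pi*t)/(4*pi**2) - 3*cos(2*pi*t)/(2*pi); evaluating from 0 to 1: ∫_{0}^{1} (3 - 3*t) sin(2*pi*t) dt = (0) - (-3/(2*pi)) = 3/(2*pi).
Hence b_2 = 2·(3/(2*pi)) = 3/pi.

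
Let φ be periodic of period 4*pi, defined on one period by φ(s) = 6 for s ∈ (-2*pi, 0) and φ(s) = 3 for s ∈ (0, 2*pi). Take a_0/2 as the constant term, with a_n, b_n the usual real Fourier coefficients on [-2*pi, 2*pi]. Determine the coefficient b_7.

-6/(7*pi)

b_7 = (1/(2*pi)) ∫_{-2*pi}^{2*pi} φ(s) sin(7*s/2) ds.
Split the integral at the breakpoints.
Directly, an antiderivative of (6) sin(7*s/2) is -12*cos(7*s/2)/7; evaluating from -2*pi to 0: ∫_{-2*pi}^{0} (6) sin(7*s/2) ds = (-12/7) - (12/7) = -24/7.
Directly, an antiderivative of (3) sin(7*s/2) is -6*cos(7*s/2)/7; evaluating from 0 to 2*pi: ∫_{0}^{2*pi} (3) sin(7*s/2) ds = (6/7) - (-6/7) = 12/7.
Summing the pieces and multiplying by (1/(2*pi)) gives b_7 = -6/(7*pi).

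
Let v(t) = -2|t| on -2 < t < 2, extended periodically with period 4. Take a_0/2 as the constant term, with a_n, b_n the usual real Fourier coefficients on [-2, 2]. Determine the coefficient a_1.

16/pi**2

a_1 = 1/2 ∫_{-2}^{2} v(t) cos(pi*t/2) dt.
v is even and cos(pi*t/2) is even, so the integrand is even and a_1 = ∫_0^{2} v(t) cos(pi*t/2) dt.
Integrating by parts (boundary term plus one more integral), an antiderivative of (-2*t) cos(pi*t/2) is -4*t*sin(pi*t/2)/pi - 8*cos(pi*t/2)/pi**2; evaluating from 0 to 2: ∫_{0}^{2} (-2*t) cos(pi*t/2) dt = (8/pi**2) - (-8/pi**2) = 16/pi**2.
Hence a_1 = 16/pi**2.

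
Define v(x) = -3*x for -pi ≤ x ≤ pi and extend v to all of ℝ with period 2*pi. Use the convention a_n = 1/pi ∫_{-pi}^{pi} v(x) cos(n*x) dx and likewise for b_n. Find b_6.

1

b_6 = 1/pi ∫_{-pi}^{pi} v(x) sin(6*x) dx.
v is odd and sin(6*x) is odd, so the integrand is even and b_6 = 2/pi ∫_0^{pi} v(x) sin(6*x) dx.
Integrating by parts (boundary term plus one more integral), an antiderivative of (-3*x) sin(6*x) is x*cos(6*x)/2 - sin(6*x)/12; evaluating from 0 to pi: ∫_{0}^{pi} (-3*x) sin(6*x) dx = (pi/2) - (0) = pi/2.
Hence b_6 = (2/pi)·(pi/2) = 1.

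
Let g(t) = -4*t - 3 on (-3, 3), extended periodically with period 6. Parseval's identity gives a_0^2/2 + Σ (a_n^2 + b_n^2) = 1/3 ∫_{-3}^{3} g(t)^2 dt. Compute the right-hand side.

114

1/3 ∫_{-3}^{3} g(t)^2 dt = 1/3 · (342) = 114.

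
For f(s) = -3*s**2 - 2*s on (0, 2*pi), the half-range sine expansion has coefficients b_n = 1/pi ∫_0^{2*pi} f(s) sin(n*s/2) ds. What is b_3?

b_3 = 1/pi ∫_0^{2*pi} (-3*s**2 - 2*s) sin(3*s/2) ds.
Integrating by parts twice (tabular method), an antiderivative of (-3*s**2 - 2*s) sin(3*s/2) is 2*s**2*cos(3*s/2) - 8*s*sin(3*s/2)/3 + 4*s*cos(3*s/2)/3 - 8*sin(3*s/2)/9 - 16*cos(3*s/2)/9; evaluating from 0 to 2*pi: ∫_{0}^{2*pi} (-3*s**2 - 2*s) sin(3*s/2) ds = (-8*pi**2 - 8*pi/3 + 16/9) - (-16/9) = -8*pi**2 - 8*pi/3 + 32/9.
Hence b_3 = (1/pi)·(-8*pi**2 - 8*pi/3 + 32/9) = -8*pi - 8/3 + 32/(9*pi).

-8*pi - 8/3 + 32/(9*pi)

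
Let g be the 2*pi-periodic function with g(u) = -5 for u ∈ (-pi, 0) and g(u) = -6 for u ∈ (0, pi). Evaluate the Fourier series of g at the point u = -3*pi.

u = -3*pi differs from u = -pi by -1 full period(s), and the series is 2*pi-periodic.
At u = -pi the one-sided limits are g(-pi^-) = -6 and g(-pi^+) = -5.
By Dirichlet's theorem the series converges to their average, [(-6) + (-5)]/2 = -11/2.

-11/2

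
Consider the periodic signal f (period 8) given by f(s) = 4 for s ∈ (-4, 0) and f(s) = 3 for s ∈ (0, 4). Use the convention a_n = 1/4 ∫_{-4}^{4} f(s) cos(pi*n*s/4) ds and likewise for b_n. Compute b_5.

-2/(5*pi)

b_5 = 1/4 ∫_{-4}^{4} f(s) sin(5*pi*s/4) ds.
Split the integral at the breakpoints.
Directly, an antiderivative of (4) sin(5*pi*s/4) is -16*cos(5*pi*s/4)/(5*pi); evaluating from -4 to 0: ∫_{-4}^{0} (4) sin(5*pi*s/4) ds = (-16/(5*pi)) - (16/(5*pi)) = -32/(5*pi).
Directly, an antiderivative of (3) sin(5*pi*s/4) is -12*cos(5*pi*s/4)/(5*pi); evaluating from 0 to 4: ∫_{0}^{4} (3) sin(5*pi*s/4) ds = (12/(5*pi)) - (-12/(5*pi)) = 24/(5*pi).
Summing the pieces and multiplying by (1/4) gives b_5 = -2/(5*pi).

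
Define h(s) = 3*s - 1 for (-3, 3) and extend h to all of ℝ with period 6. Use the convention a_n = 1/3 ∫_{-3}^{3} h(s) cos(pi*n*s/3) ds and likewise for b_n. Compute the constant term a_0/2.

a_0 = 1/3 ∫_{-3}^{3} h(s) ds = 1/3 · (-6) = -2.
So the constant term a_0/2 = -1.

-1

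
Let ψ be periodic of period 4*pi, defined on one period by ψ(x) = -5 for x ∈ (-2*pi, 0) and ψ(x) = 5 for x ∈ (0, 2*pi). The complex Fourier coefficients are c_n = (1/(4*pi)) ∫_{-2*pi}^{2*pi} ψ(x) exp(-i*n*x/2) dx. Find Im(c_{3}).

Since ψ is real-valued, Im(c_{3}) = -(1/(4*pi)) ∫_{-2*pi}^{2*pi} ψ(x) sin(3*x/2) dx = -b_{3}/2.
ψ is odd and sin(3*x/2) is odd, so the integrand is even: ∫_{-2*pi}^{2*pi} ψ(x) sin(3*x/2) dx = 2∫_0^{2*pi} ψ(x) sin(3*x/2) dx.
Directly, an antiderivative of (5) sin(3*x/2) is -10*cos(3*x/2)/3; evaluating from 0 to 2*pi: ∫_{0}^{2*pi} (5) sin(3*x/2) dx = (10/3) - (-10/3) = 20/3.
So ∫_{-2*pi}^{2*pi} ψ(x) sin(3*x/2) dx = 40/3.
Hence Im(c_{3}) = (-1/(4*pi))·(40/3) = -10/(3*pi).

-10/(3*pi)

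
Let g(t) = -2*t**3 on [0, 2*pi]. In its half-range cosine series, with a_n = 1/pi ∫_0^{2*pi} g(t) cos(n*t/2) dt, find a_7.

a_7 = 1/pi ∫_0^{2*pi} (-2*t**3) cos(7*t/2) dt.
Integrating by parts three times (tabular method), an antiderivative of (-2*t**3) cos(7*t/2) is -4*t**3*sin(7*t/2)/7 - 24*t**2*cos(7*t/2)/49 + 96*t*sin(7*t/2)/343 + 192*cos(7*t/2)/2401; evaluating from 0 to 2*pi: ∫_{0}^{2*pi} (-2*t**3) cos(7*t/2) dt = (-192/2401 + 96*pi**2/49) - (192/2401) = -384/2401 + 96*pi**2/49.
Hence a_7 = (1/pi)·(-384/2401 + 96*pi**2/49) = 96*(-4 + 49*pi**2)/(2401*pi).

96*(-4 + 49*pi**2)/(2401*pi)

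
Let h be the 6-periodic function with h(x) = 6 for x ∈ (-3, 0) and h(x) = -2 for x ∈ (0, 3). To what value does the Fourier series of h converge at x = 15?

x = 15 differs from x = 3 by 2 full period(s), and the series is 6-periodic.
At x = 3 the one-sided limits are h(3^-) = -2 and h(3^+) = 6.
By Dirichlet's theorem the series converges to their average, [(-2) + (6)]/2 = 2.

2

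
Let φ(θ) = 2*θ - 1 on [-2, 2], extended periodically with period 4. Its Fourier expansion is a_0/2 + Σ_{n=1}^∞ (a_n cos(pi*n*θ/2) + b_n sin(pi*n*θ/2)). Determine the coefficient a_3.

0

a_3 = 1/2 ∫_{-2}^{2} φ(θ) cos(3*pi*θ/2) dθ.
Integrating by parts (boundary term plus one more integral), an antiderivative of (2*θ - 1) cos(3*pi*θ/2) is 4*θ*sin(3*pi*θ/2)/(3*pi) - 2*sin(3*pi*θ/2)/(3*pi) + 8*cos(3*pi*θ/2)/(9*pi**2); evaluating from -2 to 2: ∫_{-2}^{2} (2*θ - 1) cos(3*pi*θ/2) dθ = (-8/(9*pi**2)) - (-8/(9*pi**2)) = 0.
Hence a_3 = (1/2)·(0) = 0.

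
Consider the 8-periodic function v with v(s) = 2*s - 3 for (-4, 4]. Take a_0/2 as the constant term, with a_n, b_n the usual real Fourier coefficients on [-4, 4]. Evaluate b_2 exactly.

-8/pi

b_2 = 1/4 ∫_{-4}^{4} v(s) sin(pi*s/2) ds.
Integrating by parts (boundary term plus one more integral), an antiderivative of (2*s - 3) sin(pi*s/2) is -4*s*cos(pi*s/2)/pi + 8*sin(pi*s/2)/pi**2 + 6*cos(pi*s/2)/pi; evaluating from -4 to 4: ∫_{-4}^{4} (2*s - 3) sin(pi*s/2) ds = (-10/pi) - (22/pi) = -32/pi.
Hence b_2 = (1/4)·(-32/pi) = -8/pi.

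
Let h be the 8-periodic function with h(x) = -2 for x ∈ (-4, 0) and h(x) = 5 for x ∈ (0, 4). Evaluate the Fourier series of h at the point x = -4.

3/2

x = -4 differs from x = 4 by -1 full period(s), and the series is 8-periodic.
At x = 4 the one-sided limits are h(4^-) = 5 and h(4^+) = -2.
By Dirichlet's theorem the series converges to their average, [(5) + (-2)]/2 = 3/2.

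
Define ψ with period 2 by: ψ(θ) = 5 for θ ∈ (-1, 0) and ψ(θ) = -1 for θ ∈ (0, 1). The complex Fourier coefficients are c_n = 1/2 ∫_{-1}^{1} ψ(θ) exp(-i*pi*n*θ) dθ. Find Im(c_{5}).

6/(5*pi)

Since ψ is real-valued, Im(c_{5}) = -1/2 ∫_{-1}^{1} ψ(θ) sin(5*pi*θ) dθ = -b_{5}/2.
Split the integral at the breakpoints.
Directly, an antiderivative of (5) sin(5*pi*θ) is -cos(5*pi*θ)/pi; evaluating from -1 to 0: ∫_{-1}^{0} (5) sin(5*pi*θ) dθ = (-1/pi) - (1/pi) = -2/pi.
Directly, an antiderivative of (-1) sin(5*pi*θ) is cos(5*pi*θ)/(5*pi); evaluating from 0 to 1: ∫_{0}^{1} (-1) sin(5*pi*θ) dθ = (-1/(5*pi)) - (1/(5*pi)) = -2/(5*pi).
So ∫_{-1}^{1} ψ(θ) sin(5*pi*θ) dθ = -12/(5*pi).
Hence Im(c_{5}) = (-1/2)·(-12/(5*pi)) = 6/(5*pi).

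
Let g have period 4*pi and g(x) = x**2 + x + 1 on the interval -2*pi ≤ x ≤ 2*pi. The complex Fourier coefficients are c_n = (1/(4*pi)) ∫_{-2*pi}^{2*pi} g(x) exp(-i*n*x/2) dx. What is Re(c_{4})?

Since g is real-valued, Re(c_{4}) = (1/(4*pi)) ∫_{-2*pi}^{2*pi} g(x) cos(2*x) dx = a_{4}/2.
Integrating by parts twice (tabular method), an antiderivative of (x**2 + x + 1) cos(2*x) is x**2*sin(2*x)/2 + x*sin(2*x)/2 + x*cos(2*x)/2 + sin(2*x)/4 + cos(2*x)/4; evaluating from -2*pi to 2*pi: ∫_{-2*pi}^{2*pi} (x**2 + x + 1) cos(2*x) dx = (1/4 + pi) - (1/4 - pi) = 2*pi.
Hence Re(c_{4}) = (1/(4*pi))·(2*pi) = 1/2.

1/2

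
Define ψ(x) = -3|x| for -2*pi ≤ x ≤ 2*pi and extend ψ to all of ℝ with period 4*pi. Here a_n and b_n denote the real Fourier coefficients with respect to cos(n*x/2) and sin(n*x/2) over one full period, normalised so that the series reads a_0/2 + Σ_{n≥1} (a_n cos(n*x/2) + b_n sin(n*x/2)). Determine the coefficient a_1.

24/pi

a_1 = (1/(2*pi)) ∫_{-2*pi}^{2*pi} ψ(x) cos(x/2) dx.
ψ is even and cos(x/2) is even, so the integrand is even and a_1 = 1/pi ∫_0^{2*pi} ψ(x) cos(x/2) dx.
Integrating by parts (boundary term plus one more integral), an antiderivative of (-3*x) cos(x/2) is -6*x*sin(x/2) - 12*cos(x/2); evaluating from 0 to 2*pi: ∫_{0}^{2*pi} (-3*x) cos(x/2) dx = (12) - (-12) = 24.
Hence a_1 = (1/pi)·(24) = 24/pi.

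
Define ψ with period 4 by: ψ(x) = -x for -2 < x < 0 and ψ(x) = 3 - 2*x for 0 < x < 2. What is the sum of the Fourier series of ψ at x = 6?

1/2

x = 6 differs from x = 2 by 1 full period(s), and the series is 4-periodic.
At x = 2 the one-sided limits are ψ(2^-) = -1 and ψ(2^+) = 2.
By Dirichlet's theorem the series converges to their average, [(-1) + (2)]/2 = 1/2.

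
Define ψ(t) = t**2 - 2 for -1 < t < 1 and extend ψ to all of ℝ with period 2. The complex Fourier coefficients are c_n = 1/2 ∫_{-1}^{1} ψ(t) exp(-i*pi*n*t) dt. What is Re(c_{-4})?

1/(8*pi**2)

Since ψ is real-valued, Re(c_{-4}) = 1/2 ∫_{-1}^{1} ψ(t) cos(-4*pi*t) dt = a_{4}/2.
ψ is even and cos(-4*pi*t) is even, so the integrand is even: ∫_{-1}^{1} ψ(t) cos(-4*pi*t) dt = 2∫_0^{1} ψ(t) cos(-4*pi*t) dt.
Integrating by parts twice (tabular method), an antiderivative of (t**2 - 2) cos(-4*pi*t) is t**2*sin(4*pi*t)/(4*pi) + t*cos(4*pi*t)/(8*pi**2) - sin(4*pi*t)/(2*pi) - sin(4*pi*t)/(32*pi**3); evaluating from 0 to 1: ∫_{0}^{1} (t**2 - 2) cos(-4*pi*t) dt = (1/(8*pi**2)) - (0) = 1/(8*pi**2).
So ∫_{-1}^{1} ψ(t) cos(-4*pi*t) dt = 1/(4*pi**2).
Hence Re(c_{-4}) = (1/2)·(1/(4*pi**2)) = 1/(8*pi**2).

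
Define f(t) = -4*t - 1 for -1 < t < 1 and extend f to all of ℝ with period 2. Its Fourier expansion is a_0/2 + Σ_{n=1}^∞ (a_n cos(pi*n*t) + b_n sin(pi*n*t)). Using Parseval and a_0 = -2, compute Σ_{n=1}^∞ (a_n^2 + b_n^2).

32/3

Parseval: a_0^2/2 + Σ_{n≥1} (a_n^2+b_n^2) = ∫_{-1}^{1} f(t)^2 dt = 38/3.
Subtract a_0^2/2 = 2: Σ (a_n^2+b_n^2) = 32/3.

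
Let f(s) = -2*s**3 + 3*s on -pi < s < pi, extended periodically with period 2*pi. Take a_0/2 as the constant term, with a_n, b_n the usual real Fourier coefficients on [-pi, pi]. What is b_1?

30 - 4*pi**2

b_1 = 1/pi ∫_{-pi}^{pi} f(s) sin(s) ds.
f is odd and sin(s) is odd, so the integrand is even and b_1 = 2/pi ∫_0^{pi} f(s) sin(s) ds.
Integrating by parts three times (tabular method), an antiderivative of (-2*s**3 + 3*s) sin(s) is 2*s**3*cos(s) - 6*s**2*sin(s) - 15*s*cos(s) + 15*sin(s); evaluating from 0 to pi: ∫_{0}^{pi} (-2*s**3 + 3*s) sin(s) ds = (pi*(15 - 2*pi**2)) - (0) = pi*(15 - 2*pi**2).
Hence b_1 = (2/pi)·(pi*(15 - 2*pi**2)) = 30 - 4*pi**2.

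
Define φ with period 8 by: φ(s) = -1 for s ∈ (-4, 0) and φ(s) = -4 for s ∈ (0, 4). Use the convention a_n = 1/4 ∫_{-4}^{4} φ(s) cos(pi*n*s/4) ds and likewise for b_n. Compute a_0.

-5

a_0 = 1/4 ∫_{-4}^{4} φ(s) ds = 1/4 · (-20) = -5.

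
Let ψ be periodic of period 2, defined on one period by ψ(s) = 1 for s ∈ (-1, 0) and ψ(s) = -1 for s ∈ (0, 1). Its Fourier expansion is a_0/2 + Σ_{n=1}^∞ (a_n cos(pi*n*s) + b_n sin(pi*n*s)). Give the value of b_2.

b_2 = ∫_{-1}^{1} ψ(s) sin(2*pi*s) ds.
ψ is odd and sin(2*pi*s) is odd, so the integrand is even and b_2 = 2 ∫_0^{1} ψ(s) sin(2*pi*s) ds.
Directly, an antiderivative of (-1) sin(2*pi*s) is cos(2*pi*s)/(2*pi); evaluating from 0 to 1: ∫_{0}^{1} (-1) sin(2*pi*s) ds = (1/(2*pi)) - (1/(2*pi)) = 0.
Hence b_2 = 2·(0) = 0.

0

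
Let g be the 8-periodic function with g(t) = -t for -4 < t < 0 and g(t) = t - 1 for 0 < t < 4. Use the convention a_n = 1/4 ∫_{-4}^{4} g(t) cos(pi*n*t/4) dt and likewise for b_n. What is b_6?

0

b_6 = 1/4 ∫_{-4}^{4} g(t) sin(3*pi*t/2) dt.
Split the integral at the breakpoints.
Integrating by parts (boundary term plus one more integral), an antiderivative of (-t) sin(3*pi*t/2) is 2*t*cos(3*pi*t/2)/(3*pi) - 4*sin(3*pi*t/2)/(9*pi**2); evaluating from -4 to 0: ∫_{-4}^{0} (-t) sin(3*pi*t/2) dt = (0) - (-8/(3*pi)) = 8/(3*pi).
Integrating by parts (boundary term plus one more integral), an antiderivative of (t - 1) sin(3*pi*t/2) is -2*t*cos(3*pi*t/2)/(3*pi) + 4*sin(3*pi*t/2)/(9*pi**2) + 2*cos(3*pi*t/2)/(3*pi); evaluating from 0 to 4: ∫_{0}^{4} (t - 1) sin(3*pi*t/2) dt = (-2/pi) - (2/(3*pi)) = -8/(3*pi).
Summing the pieces and multiplying by (1/4) gives b_6 = 0.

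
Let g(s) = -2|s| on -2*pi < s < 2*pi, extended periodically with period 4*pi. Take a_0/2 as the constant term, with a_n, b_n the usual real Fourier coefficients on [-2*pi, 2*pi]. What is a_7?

a_7 = (1/(2*pi)) ∫_{-2*pi}^{2*pi} g(s) cos(7*s/2) ds.
g is even and cos(7*s/2) is even, so the integrand is even and a_7 = 1/pi ∫_0^{2*pi} g(s) cos(7*s/2) ds.
Integrating by parts (boundary term plus one more integral), an antiderivative of (-2*s) cos(7*s/2) is -4*s*sin(7*s/2)/7 - 8*cos(7*s/2)/49; evaluating from 0 to 2*pi: ∫_{0}^{2*pi} (-2*s) cos(7*s/2) ds = (8/49) - (-8/49) = 16/49.
Hence a_7 = (1/pi)·(16/49) = 16/(49*pi).

16/(49*pi)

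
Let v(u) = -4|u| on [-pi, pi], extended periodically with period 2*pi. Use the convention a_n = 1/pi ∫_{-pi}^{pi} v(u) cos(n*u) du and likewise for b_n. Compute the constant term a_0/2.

-2*pi

a_0 = 1/pi ∫_{-pi}^{pi} v(u) du = 1/pi · (-4*pi**2) = -4*pi.
So the constant term a_0/2 = -2*pi.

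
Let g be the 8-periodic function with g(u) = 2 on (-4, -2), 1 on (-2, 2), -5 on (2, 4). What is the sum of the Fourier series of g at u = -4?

-3/2

At u = -4 the one-sided limits are g(-4^-) = -5 and g(-4^+) = 2.
By Dirichlet's theorem the series converges to their average, [(-5) + (2)]/2 = -3/2.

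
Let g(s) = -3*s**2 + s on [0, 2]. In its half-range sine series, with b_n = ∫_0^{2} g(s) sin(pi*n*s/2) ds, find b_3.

4*(8 - 15*pi**2)/(9*pi**3)

b_3 = ∫_0^{2} (-3*s**2 + s) sin(3*pi*s/2) ds.
Integrating by parts twice (tabular method), an antiderivative of (-3*s**2 + s) sin(3*pi*s/2) is 2*s**2*cos(3*pi*s/2)/pi - 8*s*sin(3*pi*s/2)/(3*pi**2) - 2*s*cos(3*pi*s/2)/(3*pi) + 4*sin(3*pi*s/2)/(9*pi**2) - 16*cos(3*pi*s/2)/(9*pi**3); evaluating from 0 to 2: ∫_{0}^{2} (-3*s**2 + s) sin(3*pi*s/2) ds = (4*(4 - 15*pi**2)/(9*pi**3)) - (-16/(9*pi**3)) = 4*(8 - 15*pi**2)/(9*pi**3).
Hence b_3 = 4*(8 - 15*pi**2)/(9*pi**3).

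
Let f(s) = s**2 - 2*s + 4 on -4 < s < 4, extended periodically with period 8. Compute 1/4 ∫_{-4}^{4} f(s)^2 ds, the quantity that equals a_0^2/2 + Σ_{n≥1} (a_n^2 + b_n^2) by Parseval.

1312/5

1/4 ∫_{-4}^{4} f(s)^2 ds = 1/4 · (5248/5) = 1312/5.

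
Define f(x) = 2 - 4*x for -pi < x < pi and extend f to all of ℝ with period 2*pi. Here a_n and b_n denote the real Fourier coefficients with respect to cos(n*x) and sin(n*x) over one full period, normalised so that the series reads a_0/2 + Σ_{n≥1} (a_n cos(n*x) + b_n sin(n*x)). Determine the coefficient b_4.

2

b_4 = 1/pi ∫_{-pi}^{pi} f(x) sin(4*x) dx.
Integrating by parts (boundary term plus one more integral), an antiderivative of (2 - 4*x) sin(4*x) is x*cos(4*x) - sin(4*x)/4 - cos(4*x)/2; evaluating from -pi to pi: ∫_{-pi}^{pi} (2 - 4*x) sin(4*x) dx = (-1/2 + pi) - (-pi - 1/2) = 2*pi.
Hence b_4 = (1/pi)·(2*pi) = 2.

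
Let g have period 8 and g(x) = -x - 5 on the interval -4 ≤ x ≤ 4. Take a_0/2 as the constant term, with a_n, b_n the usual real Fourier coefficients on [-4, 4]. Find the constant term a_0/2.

-5

a_0 = 1/4 ∫_{-4}^{4} g(x) dx = 1/4 · (-40) = -10.
So the constant term a_0/2 = -5.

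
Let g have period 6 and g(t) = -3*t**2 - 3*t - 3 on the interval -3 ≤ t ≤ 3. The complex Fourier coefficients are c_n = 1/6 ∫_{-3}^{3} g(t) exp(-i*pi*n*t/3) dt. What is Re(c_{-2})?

Since g is real-valued, Re(c_{-2}) = 1/6 ∫_{-3}^{3} g(t) cos(-2*pi*t/3) dt = a_{2}/2.
Integrating by parts twice (tabular method), an antiderivative of (-3*t**2 - 3*t - 3) cos(-2*pi*t/3) is -9*t**2*sin(2*pi*t/3)/(2*pi) - 9*t*sin(2*pi*t/3)/(2*pi) - 27*t*cos(2*pi*t/3)/(2*pi**2) - 9*sin(2*pi*t/3)/(2*pi) + 81*sin(2*pi*t/3)/(4*pi**3) - 27*cos(2*pi*t/3)/(4*pi**2); evaluating from -3 to 3: ∫_{-3}^{3} (-3*t**2 - 3*t - 3) cos(-2*pi*t/3) dt = (-189/(4*pi**2)) - (135/(4*pi**2)) = -81/pi**2.
Hence Re(c_{-2}) = (1/6)·(-81/pi**2) = -27/(2*pi**2).

-27/(2*pi**2)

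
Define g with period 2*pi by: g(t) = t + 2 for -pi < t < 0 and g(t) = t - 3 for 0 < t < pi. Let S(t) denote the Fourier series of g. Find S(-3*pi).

t = -3*pi differs from t = -pi by -1 full period(s), and the series is 2*pi-periodic.
At t = -pi the one-sided limits are g(-pi^-) = -3 + pi and g(-pi^+) = 2 - pi.
By Dirichlet's theorem the series converges to their average, [(-3 + pi) + (2 - pi)]/2 = -1/2.

-1/2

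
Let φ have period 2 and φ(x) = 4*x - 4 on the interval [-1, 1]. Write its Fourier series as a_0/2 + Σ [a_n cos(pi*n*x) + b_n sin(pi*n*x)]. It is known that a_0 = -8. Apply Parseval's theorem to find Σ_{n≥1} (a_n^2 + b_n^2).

32/3

Parseval: a_0^2/2 + Σ_{n≥1} (a_n^2+b_n^2) = ∫_{-1}^{1} φ(x)^2 dx = 128/3.
Subtract a_0^2/2 = 32: Σ (a_n^2+b_n^2) = 32/3.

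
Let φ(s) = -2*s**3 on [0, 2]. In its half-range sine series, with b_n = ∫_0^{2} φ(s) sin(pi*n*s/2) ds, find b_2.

b_2 = ∫_0^{2} (-2*s**3) sin(pi*s) ds.
Integrating by parts three times (tabular method), an antiderivative of (-2*s**3) sin(pi*s) is 2*s**3*cos(pi*s)/pi - 6*s**2*sin(pi*s)/pi**2 - 12*s*cos(pi*s)/pi**3 + 12*sin(pi*s)/pi**4; evaluating from 0 to 2: ∫_{0}^{2} (-2*s**3) sin(pi*s) ds = (-24/pi**3 + 16/pi) - (0) = -24/pi**3 + 16/pi.
Hence b_2 = -24/pi**3 + 16/pi.

-24/pi**3 + 16/pi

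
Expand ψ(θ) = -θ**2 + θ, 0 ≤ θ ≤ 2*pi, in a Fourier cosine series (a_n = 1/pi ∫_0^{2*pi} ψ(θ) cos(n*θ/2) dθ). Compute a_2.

a_2 = 1/pi ∫_0^{2*pi} (-θ**2 + θ) cos(θ) dθ.
Integrating by parts twice (tabular method), an antiderivative of (-θ**2 + θ) cos(θ) is -θ**2*sin(θ) + θ*sin(θ) - 2*θ*cos(θ) + 2*sin(θ) + cos(θ); evaluating from 0 to 2*pi: ∫_{0}^{2*pi} (-θ**2 + θ) cos(θ) dθ = (1 - 4*pi) - (1) = -4*pi.
Hence a_2 = (1/pi)·(-4*pi) = -4.

-4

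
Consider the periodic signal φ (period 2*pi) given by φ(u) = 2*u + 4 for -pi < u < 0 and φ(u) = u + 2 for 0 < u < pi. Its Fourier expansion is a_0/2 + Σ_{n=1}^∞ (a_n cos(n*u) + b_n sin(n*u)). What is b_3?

b_3 = 1/pi ∫_{-pi}^{pi} φ(u) sin(3*u) du.
Split the integral at the breakpoints.
Integrating by parts (boundary term plus one more integral), an antiderivative of (2*u + 4) sin(3*u) is -2*u*cos(3*u)/3 + 2*sin(3*u)/9 - 4*cos(3*u)/3; evaluating from -pi to 0: ∫_{-pi}^{0} (2*u + 4) sin(3*u) du = (-4/3) - (4/3 - 2*pi/3) = -8/3 + 2*pi/3.
Integrating by parts (boundary term plus one more integral), an antiderivative of (u + 2) sin(3*u) is -u*cos(3*u)/3 + sin(3*u)/9 - 2*cos(3*u)/3; evaluating from 0 to pi: ∫_{0}^{pi} (u + 2) sin(3*u) du = (2/3 + pi/3) - (-2/3) = pi/3 + 4/3.
Summing the pieces and multiplying by (1/pi) gives b_3 = (-4/3 + pi)/pi.

(-4/3 + pi)/pi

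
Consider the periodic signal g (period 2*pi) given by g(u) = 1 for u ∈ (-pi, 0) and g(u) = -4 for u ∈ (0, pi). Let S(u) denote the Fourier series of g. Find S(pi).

u = pi differs from u = -pi by 1 full period(s), and the series is 2*pi-periodic.
At u = -pi the one-sided limits are g(-pi^-) = -4 and g(-pi^+) = 1.
By Dirichlet's theorem the series converges to their average, [(-4) + (1)]/2 = -3/2.

-3/2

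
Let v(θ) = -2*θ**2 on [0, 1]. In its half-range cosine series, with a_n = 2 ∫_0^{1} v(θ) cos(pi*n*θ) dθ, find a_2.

-2/pi**2

a_2 = 2 ∫_0^{1} (-2*θ**2) cos(2*pi*θ) dθ.
Integrating by parts twice (tabular method), an antiderivative of (-2*θ**2) cos(2*pi*θ) is -θ**2*sin(2*pi*θ)/pi - θ*cos(2*pi*θ)/pi**2 + sin(2*pi*θ)/(2*pi**3); evaluating from 0 to 1: ∫_{0}^{1} (-2*θ**2) cos(2*pi*θ) dθ = (-1/pi**2) - (0) = -1/pi**2.
Hence a_2 = 2·(-1/pi**2) = -2/pi**2.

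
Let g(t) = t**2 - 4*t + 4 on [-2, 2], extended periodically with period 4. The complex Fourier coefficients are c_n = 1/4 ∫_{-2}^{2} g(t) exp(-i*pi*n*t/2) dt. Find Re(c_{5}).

Since g is real-valued, Re(c_{5}) = 1/4 ∫_{-2}^{2} g(t) cos(5*pi*t/2) dt = a_{5}/2.
Integrating by parts twice (tabular method), an antiderivative of (t**2 - 4*t + 4) cos(5*pi*t/2) is 2*t**2*sin(5*pi*t/2)/(5*pi) - 8*t*sin(5*pi*t/2)/(5*pi) + 8*t*cos(5*pi*t/2)/(25*pi**2) - 16*sin(5*pi*t/2)/(125*pi**3) + 8*sin(5*pi*t/2)/(5*pi) - 16*cos(5*pi*t/2)/(25*pi**2); evaluating from -2 to 2: ∫_{-2}^{2} (t**2 - 4*t + 4) cos(5*pi*t/2) dt = (0) - (32/(25*pi**2)) = -32/(25*pi**2).
Hence Re(c_{5}) = (1/4)·(-32/(25*pi**2)) = -8/(25*pi**2).

-8/(25*pi**2)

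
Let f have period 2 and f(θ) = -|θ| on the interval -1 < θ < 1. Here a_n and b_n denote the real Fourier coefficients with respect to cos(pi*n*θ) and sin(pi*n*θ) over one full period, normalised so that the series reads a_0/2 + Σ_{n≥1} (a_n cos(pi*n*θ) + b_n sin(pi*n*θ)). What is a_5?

a_5 = ∫_{-1}^{1} f(θ) cos(5*pi*θ) dθ.
f is even and cos(5*pi*θ) is even, so the integrand is even and a_5 = 2 ∫_0^{1} f(θ) cos(5*pi*θ) dθ.
Integrating by parts (boundary term plus one more integral), an antiderivative of (-θ) cos(5*pi*θ) is -θ*sin(5*pi*θ)/(5*pi) - cos(5*pi*θ)/(25*pi**2); evaluating from 0 to 1: ∫_{0}^{1} (-θ) cos(5*pi*θ) dθ = (1/(25*pi**2)) - (-1/(25*pi**2)) = 2/(25*pi**2).
Hence a_5 = 2·(2/(25*pi**2)) = 4/(25*pi**2).

4/(25*pi**2)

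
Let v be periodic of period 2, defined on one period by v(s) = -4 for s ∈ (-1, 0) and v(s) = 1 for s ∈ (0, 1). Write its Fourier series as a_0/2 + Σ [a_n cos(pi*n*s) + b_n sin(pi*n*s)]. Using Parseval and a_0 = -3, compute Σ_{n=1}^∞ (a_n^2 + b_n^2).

25/2

Parseval: a_0^2/2 + Σ_{n≥1} (a_n^2+b_n^2) = ∫_{-1}^{1} v(s)^2 ds = 17.
Subtract a_0^2/2 = 9/2: Σ (a_n^2+b_n^2) = 25/2.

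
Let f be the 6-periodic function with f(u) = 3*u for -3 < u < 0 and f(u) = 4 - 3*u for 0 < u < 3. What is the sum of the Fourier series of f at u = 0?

2

At u = 0 the one-sided limits are f(0^-) = 0 and f(0^+) = 4.
By Dirichlet's theorem the series converges to their average, [(0) + (4)]/2 = 2.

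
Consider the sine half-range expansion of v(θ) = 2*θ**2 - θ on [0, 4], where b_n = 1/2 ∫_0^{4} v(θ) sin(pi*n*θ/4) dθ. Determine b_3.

b_3 = 1/2 ∫_0^{4} (2*θ**2 - θ) sin(3*pi*θ/4) dθ.
Integrating by parts twice (tabular method), an antiderivative of (2*θ**2 - θ) sin(3*pi*θ/4) is -8*θ**2*cos(3*pi*θ/4)/(3*pi) + 64*θ*sin(3*pi*θ/4)/(9*pi**2) + 4*θ*cos(3*pi*θ/4)/(3*pi) - 16*sin(3*pi*θ/4)/(9*pi**2) + 256*cos(3*pi*θ/4)/(27*pi**3); evaluating from 0 to 4: ∫_{0}^{4} (2*θ**2 - θ) sin(3*pi*θ/4) dθ = (16*(-16 + 63*pi**2)/(27*pi**3)) - (256/(27*pi**3)) = 16*(-32 + 63*pi**2)/(27*pi**3).
Hence b_3 = (1/2)·(16*(-32 + 63*pi**2)/(27*pi**3)) = 8*(-32 + 63*pi**2)/(27*pi**3).

8*(-32 + 63*pi**2)/(27*pi**3)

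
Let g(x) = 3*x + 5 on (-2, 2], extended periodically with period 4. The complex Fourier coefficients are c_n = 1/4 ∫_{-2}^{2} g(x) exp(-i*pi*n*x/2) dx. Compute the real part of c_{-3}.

Since g is real-valued, Re(c_{-3}) = 1/4 ∫_{-2}^{2} g(x) cos(-3*pi*x/2) dx = a_{3}/2.
Integrating by parts (boundary term plus one more integral), an antiderivative of (3*x + 5) cos(-3*pi*x/2) is 2*x*sin(3*pi*x/2)/pi + 10*sin(3*pi*x/2)/(3*pi) + 4*cos(3*pi*x/2)/(3*pi**2); evaluating from -2 to 2: ∫_{-2}^{2} (3*x + 5) cos(-3*pi*x/2) dx = (-4/(3*pi**2)) - (-4/(3*pi**2)) = 0.
Hence Re(c_{-3}) = (1/4)·(0) = 0.

0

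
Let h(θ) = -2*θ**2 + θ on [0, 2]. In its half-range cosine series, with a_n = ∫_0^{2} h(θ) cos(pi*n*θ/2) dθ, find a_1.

24/pi**2

a_1 = ∫_0^{2} (-2*θ**2 + θ) cos(pi*θ/2) dθ.
Integrating by parts twice (tabular method), an antiderivative of (-2*θ**2 + θ) cos(pi*θ/2) is -4*θ**2*sin(pi*θ/2)/pi + 2*θ*sin(pi*θ/2)/pi - 16*θ*cos(pi*θ/2)/pi**2 + 32*sin(pi*θ/2)/pi**3 + 4*cos(pi*θ/2)/pi**2; evaluating from 0 to 2: ∫_{0}^{2} (-2*θ**2 + θ) cos(pi*θ/2) dθ = (28/pi**2) - (4/pi**2) = 24/pi**2.
Hence a_1 = 24/pi**2.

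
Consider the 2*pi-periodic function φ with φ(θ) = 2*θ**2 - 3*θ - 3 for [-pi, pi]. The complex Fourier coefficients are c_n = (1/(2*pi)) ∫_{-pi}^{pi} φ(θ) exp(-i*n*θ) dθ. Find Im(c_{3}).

Since φ is real-valued, Im(c_{3}) = -(1/(2*pi)) ∫_{-pi}^{pi} φ(θ) sin(3*θ) dθ = -b_{3}/2.
Integrating by parts twice (tabular method), an antiderivative of (2*θ**2 - 3*θ - 3) sin(3*θ) is -2*θ**2*cos(3*θ)/3 + 4*θ*sin(3*θ)/9 + θ*cos(3*θ) - sin(3*θ)/3 + 31*cos(3*θ)/27; evaluating from -pi to pi: ∫_{-pi}^{pi} (2*θ**2 - 3*θ - 3) sin(3*θ) dθ = (-pi - 31/27 + 2*pi**2/3) - (-31/27 + pi + 2*pi**2/3) = -2*pi.
Hence Im(c_{3}) = (-1/(2*pi))·(-2*pi) = 1.

1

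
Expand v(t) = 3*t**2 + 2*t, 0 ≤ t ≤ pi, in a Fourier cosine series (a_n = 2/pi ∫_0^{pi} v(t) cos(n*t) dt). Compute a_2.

a_2 = 2/pi ∫_0^{pi} (3*t**2 + 2*t) cos(2*t) dt.
Integrating by parts twice (tabular method), an antiderivative of (3*t**2 + 2*t) cos(2*t) is 3*t**2*sin(2*t)/2 + t*sin(2*t) + 3*t*cos(2*t)/2 - 3*sin(2*t)/4 + cos(2*t)/2; evaluating from 0 to pi: ∫_{0}^{pi} (3*t**2 + 2*t) cos(2*t) dt = (1/2 + 3*pi/2) - (1/2) = 3*pi/2.
Hence a_2 = (2/pi)·(3*pi/2) = 3.

3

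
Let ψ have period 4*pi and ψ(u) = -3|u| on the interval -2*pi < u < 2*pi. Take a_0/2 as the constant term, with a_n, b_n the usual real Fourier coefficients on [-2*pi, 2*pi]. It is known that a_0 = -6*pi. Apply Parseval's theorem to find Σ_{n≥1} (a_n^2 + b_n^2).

6*pi**2

Parseval: a_0^2/2 + Σ_{n≥1} (a_n^2+b_n^2) = (1/(2*pi)) ∫_{-2*pi}^{2*pi} ψ(u)^2 du = 24*pi**2.
Subtract a_0^2/2 = 18*pi**2: Σ (a_n^2+b_n^2) = 6*pi**2.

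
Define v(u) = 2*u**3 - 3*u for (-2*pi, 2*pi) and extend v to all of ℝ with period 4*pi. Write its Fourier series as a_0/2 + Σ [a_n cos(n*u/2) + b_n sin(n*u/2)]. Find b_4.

b_4 = (1/(2*pi)) ∫_{-2*pi}^{2*pi} v(u) sin(2*u) du.
v is odd and sin(2*u) is odd, so the integrand is even and b_4 = 1/pi ∫_0^{2*pi} v(u) sin(2*u) du.
Integrating by parts three times (tabular method), an antiderivative of (2*u**3 - 3*u) sin(2*u) is -u**3*cos(2*u) + 3*u**2*sin(2*u)/2 + 3*u*cos(2*u) - 3*sin(2*u)/2; evaluating from 0 to 2*pi: ∫_{0}^{2*pi} (2*u**3 - 3*u) sin(2*u) du = (-8*pi**3 + 6*pi) - (0) = -8*pi**3 + 6*pi.
Hence b_4 = (1/pi)·(-8*pi**3 + 6*pi) = 6 - 8*pi**2.

6 - 8*pi**2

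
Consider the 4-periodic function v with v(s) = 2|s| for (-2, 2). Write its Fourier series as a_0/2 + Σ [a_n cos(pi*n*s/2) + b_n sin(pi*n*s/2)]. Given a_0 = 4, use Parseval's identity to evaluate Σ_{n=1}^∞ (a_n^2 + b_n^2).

Parseval: a_0^2/2 + Σ_{n≥1} (a_n^2+b_n^2) = 1/2 ∫_{-2}^{2} v(s)^2 ds = 32/3.
Subtract a_0^2/2 = 8: Σ (a_n^2+b_n^2) = 8/3.

8/3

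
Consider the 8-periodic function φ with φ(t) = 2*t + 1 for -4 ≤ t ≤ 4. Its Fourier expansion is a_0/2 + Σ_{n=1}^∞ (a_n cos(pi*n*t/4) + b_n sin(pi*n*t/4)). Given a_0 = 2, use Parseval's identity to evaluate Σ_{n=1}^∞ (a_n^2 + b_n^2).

Parseval: a_0^2/2 + Σ_{n≥1} (a_n^2+b_n^2) = 1/4 ∫_{-4}^{4} φ(t)^2 dt = 134/3.
Subtract a_0^2/2 = 2: Σ (a_n^2+b_n^2) = 128/3.

128/3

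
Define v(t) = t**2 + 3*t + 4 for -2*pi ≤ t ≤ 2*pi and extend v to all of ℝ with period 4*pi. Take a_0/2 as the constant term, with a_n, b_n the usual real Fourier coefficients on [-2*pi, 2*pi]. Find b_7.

b_7 = (1/(2*pi)) ∫_{-2*pi}^{2*pi} v(t) sin(7*t/2) dt.
Integrating by parts twice (tabular method), an antiderivative of (t**2 + 3*t + 4) sin(7*t/2) is -2*t**2*cos(7*t/2)/7 + 8*t*sin(7*t/2)/49 - 6*t*cos(7*t/2)/7 + 12*sin(7*t/2)/49 - 376*cos(7*t/2)/343; evaluating from -2*pi to 2*pi: ∫_{-2*pi}^{2*pi} (t**2 + 3*t + 4) sin(7*t/2) dt = (376/343 + 12*pi/7 + 8*pi**2/7) - (-12*pi/7 + 376/343 + 8*pi**2/7) = 24*pi/7.
Hence b_7 = (1/(2*pi))·(24*pi/7) = 12/7.

12/7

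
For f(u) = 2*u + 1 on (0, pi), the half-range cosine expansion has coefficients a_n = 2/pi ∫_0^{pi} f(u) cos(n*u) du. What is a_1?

a_1 = 2/pi ∫_0^{pi} (2*u + 1) cos(u) du.
Integrating by parts (boundary term plus one more integral), an antiderivative of (2*u + 1) cos(u) is 2*u*sin(u) + sin(u) + 2*cos(u); evaluating from 0 to pi: ∫_{0}^{pi} (2*u + 1) cos(u) du = (-2) - (2) = -4.
Hence a_1 = (2/pi)·(-4) = -8/pi.

-8/pi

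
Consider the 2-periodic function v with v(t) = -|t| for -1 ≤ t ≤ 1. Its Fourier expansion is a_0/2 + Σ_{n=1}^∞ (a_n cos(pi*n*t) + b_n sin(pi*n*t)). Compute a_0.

-1

a_0 = ∫_{-1}^{1} v(t) dt = -1.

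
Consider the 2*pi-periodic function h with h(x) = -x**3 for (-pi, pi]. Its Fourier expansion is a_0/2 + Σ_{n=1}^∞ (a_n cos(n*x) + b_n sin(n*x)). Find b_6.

-1/18 + pi**2/3

b_6 = 1/pi ∫_{-pi}^{pi} h(x) sin(6*x) dx.
h is odd and sin(6*x) is odd, so the integrand is even and b_6 = 2/pi ∫_0^{pi} h(x) sin(6*x) dx.
Integrating by parts three times (tabular method), an antiderivative of (-x**3) sin(6*x) is x**3*cos(6*x)/6 - x**2*sin(6*x)/12 - x*cos(6*x)/36 + sin(6*x)/216; evaluating from 0 to pi: ∫_{0}^{pi} (-x**3) sin(6*x) dx = (-pi/36 + pi**3/6) - (0) = -pi/36 + pi**3/6.
Hence b_6 = (2/pi)·(-pi/36 + pi**3/6) = -1/18 + pi**2/3.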